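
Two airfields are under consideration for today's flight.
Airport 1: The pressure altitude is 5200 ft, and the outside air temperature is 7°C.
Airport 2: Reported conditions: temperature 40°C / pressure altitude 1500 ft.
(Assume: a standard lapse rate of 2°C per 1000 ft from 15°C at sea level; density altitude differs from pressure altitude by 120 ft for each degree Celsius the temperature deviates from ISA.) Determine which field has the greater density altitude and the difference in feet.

Airport 1 by 628 ft

Airport 1: ISA temp = 4.6°C, deviation +2.4°C, DA = 5200 + 120 × 2.4 = 5488 ft.
Airport 2: ISA temp = 12°C, deviation +28°C, DA = 1500 + 120 × 28 = 4860 ft.
Airport 1 is higher by 5488 − 4860 = 628 ft.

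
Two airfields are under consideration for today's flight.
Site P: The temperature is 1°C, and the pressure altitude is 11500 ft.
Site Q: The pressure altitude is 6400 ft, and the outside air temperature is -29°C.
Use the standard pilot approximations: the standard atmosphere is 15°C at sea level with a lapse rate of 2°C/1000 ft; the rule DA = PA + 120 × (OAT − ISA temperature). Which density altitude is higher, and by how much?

Site P: ISA temp = -8°C, deviation +9°C, DA = 11500 + 120 × 9 = 12580 ft.
Site Q: ISA temp = 2.2°C, deviation -31.2°C, DA = 6400 + 120 × (-31.2) = 2656 ft.
Site P is higher by 12580 − 2656 = 9924 ft.

Site P by 9924 ft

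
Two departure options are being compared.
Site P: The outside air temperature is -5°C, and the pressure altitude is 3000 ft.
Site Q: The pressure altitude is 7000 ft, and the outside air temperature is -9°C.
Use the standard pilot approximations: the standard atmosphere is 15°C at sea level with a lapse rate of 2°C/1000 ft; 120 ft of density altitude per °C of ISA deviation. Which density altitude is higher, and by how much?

Site P: ISA temp = 9°C, deviation -14°C, DA = 3000 + 120 × (-14) = 1320 ft.
Site Q: ISA temp = 1°C, deviation -10°C, DA = 7000 + 120 × (-10) = 5800 ft.
Site Q is higher by 5800 − 1320 = 4480 ft.

Site Q by 4480 ft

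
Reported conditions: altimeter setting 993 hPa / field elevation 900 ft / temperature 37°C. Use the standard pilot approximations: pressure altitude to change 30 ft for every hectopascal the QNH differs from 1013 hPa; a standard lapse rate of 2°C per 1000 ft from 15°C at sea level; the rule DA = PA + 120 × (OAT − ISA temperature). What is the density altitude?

4500 ft

Pressure altitude = 900 + (1013 − 993) × 30 = 900 + (+600) = 1500 ft.
ISA temperature at 1500 ft = 15 − 2 × (1500/1000) = 12°C.
ISA deviation = 37 − 12 = +25°C.
Density altitude = 1500 + 120 × (25) = 4500 ft.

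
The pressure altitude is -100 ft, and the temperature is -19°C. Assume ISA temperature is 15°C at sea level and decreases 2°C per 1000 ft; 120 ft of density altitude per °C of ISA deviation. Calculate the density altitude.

ISA temperature at -100 ft = 15 − 2 × (-100/1000) = 15.2°C.
ISA deviation = -19 − 15.2 = -34.2°C.
Density altitude = -100 + 120 × (-34.2) = -100 + (-4104) = -4204 ft.

-4204 ft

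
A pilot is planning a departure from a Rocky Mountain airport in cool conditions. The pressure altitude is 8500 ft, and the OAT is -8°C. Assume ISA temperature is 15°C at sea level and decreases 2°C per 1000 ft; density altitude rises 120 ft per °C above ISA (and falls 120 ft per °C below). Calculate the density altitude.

ISA temperature at 8500 ft = 15 − 2 × (8500/1000) = -2°C.
ISA deviation = -8 − (-2) = -6°C.
Density altitude = 8500 + 120 × (-6) = 8500 + (-720) = 7780 ft.

7780 ft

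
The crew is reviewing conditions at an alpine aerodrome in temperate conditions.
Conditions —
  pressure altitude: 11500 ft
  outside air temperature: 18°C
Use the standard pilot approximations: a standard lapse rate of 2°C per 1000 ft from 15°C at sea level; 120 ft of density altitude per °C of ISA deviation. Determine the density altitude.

14620 ft

ISA temperature at 11500 ft = 15 − 2 × (11500/1000) = -8°C.
ISA deviation = 18 − (-8) = +26°C.
Density altitude = 11500 + 120 × (26) = 11500 + (+3120) = 14620 ft.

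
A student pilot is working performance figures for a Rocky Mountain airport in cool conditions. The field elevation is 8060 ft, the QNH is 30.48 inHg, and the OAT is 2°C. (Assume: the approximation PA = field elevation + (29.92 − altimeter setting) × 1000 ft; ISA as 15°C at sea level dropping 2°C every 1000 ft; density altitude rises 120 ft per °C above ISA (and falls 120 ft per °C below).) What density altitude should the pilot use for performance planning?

Pressure altitude = 8060 + (29.92 − 30.48) × 1000 = 8060 + (-560) = 7500 ft.
ISA temperature at 7500 ft = 15 − 2 × (7500/1000) = 0°C.
ISA deviation = 2 − 0 = +2°C.
Density altitude = 7500 + 120 × (2) = 7740 ft.

7740 ft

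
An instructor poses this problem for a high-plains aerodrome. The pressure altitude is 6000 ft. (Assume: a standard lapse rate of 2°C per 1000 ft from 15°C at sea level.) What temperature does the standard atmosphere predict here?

3°C

ISA temperature = 15 − 2 × (6000/1000) = 15 − 12 = 3°C.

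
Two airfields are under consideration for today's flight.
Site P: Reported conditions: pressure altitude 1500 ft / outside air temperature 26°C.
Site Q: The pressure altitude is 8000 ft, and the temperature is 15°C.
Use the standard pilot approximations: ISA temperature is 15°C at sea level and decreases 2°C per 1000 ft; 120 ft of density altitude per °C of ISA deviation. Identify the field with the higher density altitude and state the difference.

Site Q by 6740 ft

Site P: ISA temp = 12°C, deviation +14°C, DA = 1500 + 120 × 14 = 3180 ft.
Site Q: ISA temp = -1°C, deviation +16°C, DA = 8000 + 120 × 16 = 9920 ft.
Site Q is higher by 9920 − 3180 = 6740 ft.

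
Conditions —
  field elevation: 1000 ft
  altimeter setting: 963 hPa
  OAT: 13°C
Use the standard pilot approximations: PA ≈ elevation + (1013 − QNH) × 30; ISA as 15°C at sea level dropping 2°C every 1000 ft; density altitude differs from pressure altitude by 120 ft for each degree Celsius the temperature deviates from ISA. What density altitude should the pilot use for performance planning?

Pressure altitude = 1000 + (1013 − 963) × 30 = 1000 + (+1500) = 2500 ft.
ISA temperature at 2500 ft = 15 − 2 × (2500/1000) = 10°C.
ISA deviation = 13 − 10 = +3°C.
Density altitude = 2500 + 120 × (3) = 2860 ft.

2860 ft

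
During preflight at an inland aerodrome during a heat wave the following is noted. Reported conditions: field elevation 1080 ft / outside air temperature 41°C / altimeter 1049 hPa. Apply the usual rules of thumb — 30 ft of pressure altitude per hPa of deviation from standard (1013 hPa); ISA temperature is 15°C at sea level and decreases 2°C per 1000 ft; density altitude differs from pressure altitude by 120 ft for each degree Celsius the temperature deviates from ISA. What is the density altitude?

Pressure altitude = 1080 + (1013 − 1049) × 30 = 1080 + (-1080) = 0 ft.
ISA temperature at 0 ft = 15 − 2 × (0/1000) = 15°C.
ISA deviation = 41 − 15 = +26°C.
Density altitude = 0 + 120 × (26) = 3120 ft.

3120 ft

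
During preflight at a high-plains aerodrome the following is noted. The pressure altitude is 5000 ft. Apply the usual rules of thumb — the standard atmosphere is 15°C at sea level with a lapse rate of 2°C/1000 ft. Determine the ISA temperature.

5°C

ISA temperature = 15 − 2 × (5000/1000) = 15 − 10 = 5°C.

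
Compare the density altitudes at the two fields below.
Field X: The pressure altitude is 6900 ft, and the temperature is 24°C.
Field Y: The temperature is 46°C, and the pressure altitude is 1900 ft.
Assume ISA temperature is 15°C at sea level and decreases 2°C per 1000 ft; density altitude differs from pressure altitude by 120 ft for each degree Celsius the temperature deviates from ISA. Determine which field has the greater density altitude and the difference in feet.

Field X: ISA temp = 1.2°C, deviation +22.8°C, DA = 6900 + 120 × 22.8 = 9636 ft.
Field Y: ISA temp = 11.2°C, deviation +34.8°C, DA = 1900 + 120 × 34.8 = 6076 ft.
Field X is higher by 9636 − 6076 = 3560 ft.

Field X by 3560 ft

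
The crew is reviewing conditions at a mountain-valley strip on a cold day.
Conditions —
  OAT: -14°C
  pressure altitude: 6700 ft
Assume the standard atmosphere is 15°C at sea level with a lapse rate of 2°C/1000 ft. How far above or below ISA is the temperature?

ISA-15.6°C

ISA temperature at 6700 ft = 15 − 2 × (6700/1000) = 1.6°C.
Deviation = OAT − ISA = -14 − 1.6 = -15.6°C.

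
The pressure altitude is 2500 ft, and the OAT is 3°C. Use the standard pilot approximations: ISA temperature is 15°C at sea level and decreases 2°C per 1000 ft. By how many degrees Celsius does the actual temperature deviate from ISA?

ISA-7°C

ISA temperature at 2500 ft = 15 − 2 × (2500/1000) = 10°C.
Deviation = OAT − ISA = 3 − 10 = -7°C.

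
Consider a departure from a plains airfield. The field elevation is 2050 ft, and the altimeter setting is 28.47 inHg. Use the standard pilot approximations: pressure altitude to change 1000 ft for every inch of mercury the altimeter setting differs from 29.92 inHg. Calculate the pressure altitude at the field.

Pressure correction = (29.92 − 28.47) × 1000 = +1450 ft.
Pressure altitude = 2050 + (+1450) = 3500 ft.

3500 ft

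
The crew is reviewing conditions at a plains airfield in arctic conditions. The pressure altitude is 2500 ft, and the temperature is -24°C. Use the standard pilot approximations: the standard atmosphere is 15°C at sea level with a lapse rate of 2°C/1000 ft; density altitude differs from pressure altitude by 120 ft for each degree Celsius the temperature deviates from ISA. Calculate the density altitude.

-1580 ft

ISA temperature at 2500 ft = 15 − 2 × (2500/1000) = 10°C.
ISA deviation = -24 − 10 = -34°C.
Density altitude = 2500 + 120 × (-34) = 2500 + (-4080) = -1580 ft.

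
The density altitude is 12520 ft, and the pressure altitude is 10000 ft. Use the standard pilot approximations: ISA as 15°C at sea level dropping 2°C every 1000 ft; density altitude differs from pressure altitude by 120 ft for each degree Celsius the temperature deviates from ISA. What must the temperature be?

16°C

Density altitude − pressure altitude = 12520 − 10000 = +2520 ft.
At 120 ft/°C that is an ISA deviation of 2520/120 = +21°C.
ISA temperature at 10000 ft = 15 − 2 × (10000/1000) = -5°C.
OAT = ISA + deviation = -5 + (+21) = 16°C.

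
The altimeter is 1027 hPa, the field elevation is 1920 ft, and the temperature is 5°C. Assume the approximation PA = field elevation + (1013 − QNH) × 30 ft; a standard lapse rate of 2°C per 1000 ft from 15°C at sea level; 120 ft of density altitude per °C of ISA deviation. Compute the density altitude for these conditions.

Pressure altitude = 1920 + (1013 − 1027) × 30 = 1920 + (-420) = 1500 ft.
ISA temperature at 1500 ft = 15 − 2 × (1500/1000) = 12°C.
ISA deviation = 5 − 12 = -7°C.
Density altitude = 1500 + 120 × (-7) = 660 ft.

660 ft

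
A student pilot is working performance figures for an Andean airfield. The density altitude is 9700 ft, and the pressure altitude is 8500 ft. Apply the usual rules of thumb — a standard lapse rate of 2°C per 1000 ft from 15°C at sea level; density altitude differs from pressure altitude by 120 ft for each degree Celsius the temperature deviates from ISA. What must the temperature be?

8°C

Density altitude − pressure altitude = 9700 − 8500 = +1200 ft.
At 120 ft/°C that is an ISA deviation of 1200/120 = +10°C.
ISA temperature at 8500 ft = 15 − 2 × (8500/1000) = -2°C.
OAT = ISA + deviation = -2 + (+10) = 8°C.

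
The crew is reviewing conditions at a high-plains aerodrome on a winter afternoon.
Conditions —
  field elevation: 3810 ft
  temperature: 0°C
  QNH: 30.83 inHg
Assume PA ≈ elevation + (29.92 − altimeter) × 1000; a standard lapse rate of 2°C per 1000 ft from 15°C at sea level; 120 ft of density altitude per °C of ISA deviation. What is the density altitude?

Pressure altitude = 3810 + (29.92 − 30.83) × 1000 = 3810 + (-910) = 2900 ft.
ISA temperature at 2900 ft = 15 − 2 × (2900/1000) = 9.2°C.
ISA deviation = 0 − 9.2 = -9.2°C.
Density altitude = 2900 + 120 × (-9.2) = 1796 ft.

1796 ft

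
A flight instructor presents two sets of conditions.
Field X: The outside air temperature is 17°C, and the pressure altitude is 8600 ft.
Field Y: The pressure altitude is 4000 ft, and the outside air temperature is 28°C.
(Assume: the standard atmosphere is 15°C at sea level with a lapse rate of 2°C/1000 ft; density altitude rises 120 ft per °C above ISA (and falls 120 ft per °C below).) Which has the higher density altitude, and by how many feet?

Field X by 4384 ft

Field X: ISA temp = -2.2°C, deviation +19.2°C, DA = 8600 + 120 × 19.2 = 10904 ft.
Field Y: ISA temp = 7°C, deviation +21°C, DA = 4000 + 120 × 21 = 6520 ft.
Field X is higher by 10904 − 6520 = 4384 ft.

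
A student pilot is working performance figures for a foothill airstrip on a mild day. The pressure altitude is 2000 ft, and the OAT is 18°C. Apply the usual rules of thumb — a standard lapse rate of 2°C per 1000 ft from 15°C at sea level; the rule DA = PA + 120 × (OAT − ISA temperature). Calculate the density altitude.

2840 ft

ISA temperature at 2000 ft = 15 − 2 × (2000/1000) = 11°C.
ISA deviation = 18 − 11 = +7°C.
Density altitude = 2000 + 120 × (7) = 2000 + (+840) = 2840 ft.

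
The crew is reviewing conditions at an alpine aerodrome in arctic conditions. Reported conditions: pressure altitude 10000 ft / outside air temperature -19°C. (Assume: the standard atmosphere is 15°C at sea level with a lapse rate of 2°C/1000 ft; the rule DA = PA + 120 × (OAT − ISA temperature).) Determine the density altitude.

ISA temperature at 10000 ft = 15 − 2 × (10000/1000) = -5°C.
ISA deviation = -19 − (-5) = -14°C.
Density altitude = 10000 + 120 × (-14) = 10000 + (-1680) = 8320 ft.

8320 ft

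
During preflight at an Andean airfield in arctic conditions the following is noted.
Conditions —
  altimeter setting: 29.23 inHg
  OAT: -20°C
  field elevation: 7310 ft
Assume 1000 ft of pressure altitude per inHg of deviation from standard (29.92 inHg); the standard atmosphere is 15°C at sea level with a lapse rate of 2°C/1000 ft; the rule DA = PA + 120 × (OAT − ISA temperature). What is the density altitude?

Pressure altitude = 7310 + (29.92 − 29.23) × 1000 = 7310 + (+690) = 8000 ft.
ISA temperature at 8000 ft = 15 − 2 × (8000/1000) = -1°C.
ISA deviation = -20 − (-1) = -19°C.
Density altitude = 8000 + 120 × (-19) = 5720 ft.

5720 ft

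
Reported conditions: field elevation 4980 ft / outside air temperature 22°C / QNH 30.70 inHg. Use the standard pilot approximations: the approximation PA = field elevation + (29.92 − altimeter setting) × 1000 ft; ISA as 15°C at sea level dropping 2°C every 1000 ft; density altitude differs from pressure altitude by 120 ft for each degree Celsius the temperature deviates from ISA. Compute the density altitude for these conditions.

6048 ft

Pressure altitude = 4980 + (29.92 − 30.70) × 1000 = 4980 + (-780) = 4200 ft.
ISA temperature at 4200 ft = 15 − 2 × (4200/1000) = 6.6°C.
ISA deviation = 22 − 6.6 = +15.4°C.
Density altitude = 4200 + 120 × (15.4) = 6048 ft.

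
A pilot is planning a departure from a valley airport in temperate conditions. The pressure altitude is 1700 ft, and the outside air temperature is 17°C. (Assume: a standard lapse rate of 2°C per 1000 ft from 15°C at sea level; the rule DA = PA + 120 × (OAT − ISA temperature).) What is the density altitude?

2348 ft

ISA temperature at 1700 ft = 15 − 2 × (1700/1000) = 11.6°C.
ISA deviation = 17 − 11.6 = +5.4°C.
Density altitude = 1700 + 120 × (5.4) = 1700 + (+648) = 2348 ft.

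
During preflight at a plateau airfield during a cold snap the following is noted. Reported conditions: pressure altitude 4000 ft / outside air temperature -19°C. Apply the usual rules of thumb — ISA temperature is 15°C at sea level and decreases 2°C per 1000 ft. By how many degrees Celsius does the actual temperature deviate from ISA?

ISA temperature at 4000 ft = 15 − 2 × (4000/1000) = 7°C.
Deviation = OAT − ISA = -19 − 7 = -26°C.

ISA-26°C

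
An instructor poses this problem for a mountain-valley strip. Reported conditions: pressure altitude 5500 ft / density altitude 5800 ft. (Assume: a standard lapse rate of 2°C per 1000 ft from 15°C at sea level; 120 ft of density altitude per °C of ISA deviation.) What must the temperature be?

6.5°C

Density altitude − pressure altitude = 5800 − 5500 = +300 ft.
At 120 ft/°C that is an ISA deviation of 300/120 = +2.5°C.
ISA temperature at 5500 ft = 15 − 2 × (5500/1000) = 4°C.
OAT = ISA + deviation = 4 + (+2.5) = 6.5°C.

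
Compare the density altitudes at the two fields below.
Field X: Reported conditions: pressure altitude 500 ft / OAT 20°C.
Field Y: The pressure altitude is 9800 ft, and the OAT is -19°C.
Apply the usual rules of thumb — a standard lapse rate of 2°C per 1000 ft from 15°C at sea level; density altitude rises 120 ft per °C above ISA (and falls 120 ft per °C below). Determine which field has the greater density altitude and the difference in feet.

Field Y by 6852 ft

Field X: ISA temp = 14°C, deviation +6°C, DA = 500 + 120 × 6 = 1220 ft.
Field Y: ISA temp = -4.6°C, deviation -14.4°C, DA = 9800 + 120 × (-14.4) = 8072 ft.
Field Y is higher by 8072 − 1220 = 6852 ft.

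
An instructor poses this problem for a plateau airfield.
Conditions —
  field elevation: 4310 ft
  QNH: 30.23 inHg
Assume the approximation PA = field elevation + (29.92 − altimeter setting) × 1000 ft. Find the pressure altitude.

Pressure correction = (29.92 − 30.23) × 1000 = -310 ft.
Pressure altitude = 4310 + (-310) = 4000 ft.

4000 ft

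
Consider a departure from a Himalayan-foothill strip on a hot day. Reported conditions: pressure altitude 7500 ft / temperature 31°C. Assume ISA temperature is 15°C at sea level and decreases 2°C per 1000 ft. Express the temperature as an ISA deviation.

ISA temperature at 7500 ft = 15 − 2 × (7500/1000) = 0°C.
Deviation = OAT − ISA = 31 − 0 = +31°C.

ISA+31°C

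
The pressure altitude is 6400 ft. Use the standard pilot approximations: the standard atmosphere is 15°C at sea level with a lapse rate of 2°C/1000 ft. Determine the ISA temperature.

2.2°C

ISA temperature = 15 − 2 × (6400/1000) = 15 − 12.8 = 2.2°C.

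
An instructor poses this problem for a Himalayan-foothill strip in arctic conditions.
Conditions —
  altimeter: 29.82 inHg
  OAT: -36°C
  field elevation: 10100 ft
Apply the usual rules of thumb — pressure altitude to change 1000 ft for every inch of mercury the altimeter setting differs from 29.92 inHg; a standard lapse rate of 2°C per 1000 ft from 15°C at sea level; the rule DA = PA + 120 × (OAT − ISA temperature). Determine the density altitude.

6528 ft

Pressure altitude = 10100 + (29.92 − 29.82) × 1000 = 10100 + (+100) = 10200 ft.
ISA temperature at 10200 ft = 15 − 2 × (10200/1000) = -5.4°C.
ISA deviation = -36 − (-5.4) = -30.6°C.
Density altitude = 10200 + 120 × (-30.6) = 6528 ft.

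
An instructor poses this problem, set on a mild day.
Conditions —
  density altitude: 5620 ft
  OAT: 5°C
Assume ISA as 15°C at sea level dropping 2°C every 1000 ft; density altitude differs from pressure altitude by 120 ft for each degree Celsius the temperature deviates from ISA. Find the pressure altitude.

5500 ft

DA = PA + 120 × (OAT − (15 − 2·PA/1000)) = PA + 120·OAT − 1800 + 0.24·PA = 1.24·PA + 120·OAT − 1800.
So 1.24·PA = 5620 − 120 × 5 + 1800 = 6820.
PA = 6820 / 1.24 = 5500 ft.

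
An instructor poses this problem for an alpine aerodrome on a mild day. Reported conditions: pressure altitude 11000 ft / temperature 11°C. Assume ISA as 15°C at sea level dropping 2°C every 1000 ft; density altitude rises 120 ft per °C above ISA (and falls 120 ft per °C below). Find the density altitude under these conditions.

13160 ft

ISA temperature at 11000 ft = 15 − 2 × (11000/1000) = -7°C.
ISA deviation = 11 − (-7) = +18°C.
Density altitude = 11000 + 120 × (18) = 11000 + (+2160) = 13160 ft.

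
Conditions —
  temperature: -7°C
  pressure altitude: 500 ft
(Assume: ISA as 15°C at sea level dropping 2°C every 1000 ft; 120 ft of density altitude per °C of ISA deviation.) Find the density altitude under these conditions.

-2020 ft

ISA temperature at 500 ft = 15 − 2 × (500/1000) = 14°C.
ISA deviation = -7 − 14 = -21°C.
Density altitude = 500 + 120 × (-21) = 500 + (-2520) = -2020 ft.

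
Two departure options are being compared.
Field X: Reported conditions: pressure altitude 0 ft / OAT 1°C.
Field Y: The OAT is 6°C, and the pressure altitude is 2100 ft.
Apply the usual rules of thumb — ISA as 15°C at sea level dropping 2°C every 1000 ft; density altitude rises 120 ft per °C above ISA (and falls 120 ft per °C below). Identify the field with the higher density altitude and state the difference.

Field Y by 3204 ft

Field X: ISA temp = 15°C, deviation -14°C, DA = 0 + 120 × (-14) = -1680 ft.
Field Y: ISA temp = 10.8°C, deviation -4.8°C, DA = 2100 + 120 × (-4.8) = 1524 ft.
Field Y is higher by 1524 − (-1680) = 3204 ft.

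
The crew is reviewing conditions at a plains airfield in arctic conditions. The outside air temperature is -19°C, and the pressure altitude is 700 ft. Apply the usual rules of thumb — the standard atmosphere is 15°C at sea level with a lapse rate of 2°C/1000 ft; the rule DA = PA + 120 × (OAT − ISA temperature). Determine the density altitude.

-3212 ft

ISA temperature at 700 ft = 15 − 2 × (700/1000) = 13.6°C.
ISA deviation = -19 − 13.6 = -32.6°C.
Density altitude = 700 + 120 × (-32.6) = 700 + (-3912) = -3212 ft.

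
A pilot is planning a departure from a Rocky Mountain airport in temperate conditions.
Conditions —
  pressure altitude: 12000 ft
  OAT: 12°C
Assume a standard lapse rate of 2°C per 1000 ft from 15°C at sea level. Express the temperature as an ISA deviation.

ISA temperature at 12000 ft = 15 − 2 × (12000/1000) = -9°C.
Deviation = OAT − ISA = 12 − (-9) = +21°C.

ISA+21°C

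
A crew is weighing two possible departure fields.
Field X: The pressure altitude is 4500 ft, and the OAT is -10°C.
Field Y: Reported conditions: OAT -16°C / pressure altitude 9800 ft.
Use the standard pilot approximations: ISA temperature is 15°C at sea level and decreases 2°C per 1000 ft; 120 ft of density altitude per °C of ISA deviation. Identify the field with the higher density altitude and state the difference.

Field Y by 5852 ft

Field X: ISA temp = 6°C, deviation -16°C, DA = 4500 + 120 × (-16) = 2580 ft.
Field Y: ISA temp = -4.6°C, deviation -11.4°C, DA = 9800 + 120 × (-11.4) = 8432 ft.
Field Y is higher by 8432 − 2580 = 5852 ft.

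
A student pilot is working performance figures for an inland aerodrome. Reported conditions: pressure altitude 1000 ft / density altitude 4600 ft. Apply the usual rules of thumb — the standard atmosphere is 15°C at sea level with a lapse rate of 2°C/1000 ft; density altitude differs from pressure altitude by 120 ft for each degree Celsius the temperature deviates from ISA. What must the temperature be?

43°C

Density altitude − pressure altitude = 4600 − 1000 = +3600 ft.
At 120 ft/°C that is an ISA deviation of 3600/120 = +30°C.
ISA temperature at 1000 ft = 15 − 2 × (1000/1000) = 13°C.
OAT = ISA + deviation = 13 + (+30) = 43°C.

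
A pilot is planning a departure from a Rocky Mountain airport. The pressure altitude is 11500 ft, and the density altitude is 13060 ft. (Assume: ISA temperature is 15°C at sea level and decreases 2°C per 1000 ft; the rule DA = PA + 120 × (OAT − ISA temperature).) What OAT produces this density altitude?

5°C

Density altitude − pressure altitude = 13060 − 11500 = +1560 ft.
At 120 ft/°C that is an ISA deviation of 1560/120 = +13°C.
ISA temperature at 11500 ft = 15 − 2 × (11500/1000) = -8°C.
OAT = ISA + deviation = -8 + (+13) = 5°C.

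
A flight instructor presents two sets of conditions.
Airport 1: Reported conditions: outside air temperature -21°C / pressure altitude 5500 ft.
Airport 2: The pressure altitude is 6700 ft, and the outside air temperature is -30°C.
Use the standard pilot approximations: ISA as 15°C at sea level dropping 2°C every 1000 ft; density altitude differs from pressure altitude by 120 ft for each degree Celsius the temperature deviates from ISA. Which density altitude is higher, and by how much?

Airport 1: ISA temp = 4°C, deviation -25°C, DA = 5500 + 120 × (-25) = 2500 ft.
Airport 2: ISA temp = 1.6°C, deviation -31.6°C, DA = 6700 + 120 × (-31.6) = 2908 ft.
Airport 2 is higher by 2908 − 2500 = 408 ft.

Airport 2 by 408 ft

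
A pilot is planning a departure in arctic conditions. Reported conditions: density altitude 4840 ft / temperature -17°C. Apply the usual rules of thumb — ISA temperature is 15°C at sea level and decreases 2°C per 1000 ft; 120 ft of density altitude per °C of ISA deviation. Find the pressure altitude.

7000 ft

DA = PA + 120 × (OAT − (15 − 2·PA/1000)) = PA + 120·OAT − 1800 + 0.24·PA = 1.24·PA + 120·OAT − 1800.
So 1.24·PA = 4840 − 120 × (-17) + 1800 = 8680.
PA = 8680 / 1.24 = 7000 ft.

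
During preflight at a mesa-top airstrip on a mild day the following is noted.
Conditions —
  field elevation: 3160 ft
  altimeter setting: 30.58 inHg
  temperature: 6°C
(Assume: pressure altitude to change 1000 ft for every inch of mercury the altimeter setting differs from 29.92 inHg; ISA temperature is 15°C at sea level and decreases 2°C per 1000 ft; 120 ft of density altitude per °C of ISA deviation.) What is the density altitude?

Pressure altitude = 3160 + (29.92 − 30.58) × 1000 = 3160 + (-660) = 2500 ft.
ISA temperature at 2500 ft = 15 − 2 × (2500/1000) = 10°C.
ISA deviation = 6 − 10 = -4°C.
Density altitude = 2500 + 120 × (-4) = 2020 ft.

2020 ft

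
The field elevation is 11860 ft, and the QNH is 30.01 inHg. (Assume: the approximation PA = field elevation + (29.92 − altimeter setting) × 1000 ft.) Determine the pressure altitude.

11770 ft

Pressure correction = (29.92 − 30.01) × 1000 = -90 ft.
Pressure altitude = 11860 + (-90) = 11770 ft.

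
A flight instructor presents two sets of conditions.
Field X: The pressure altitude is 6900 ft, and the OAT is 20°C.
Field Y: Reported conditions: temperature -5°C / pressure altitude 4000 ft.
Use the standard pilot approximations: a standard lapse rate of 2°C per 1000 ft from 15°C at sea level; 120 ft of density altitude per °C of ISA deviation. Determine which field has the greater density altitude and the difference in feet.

Field X by 6596 ft

Field X: ISA temp = 1.2°C, deviation +18.8°C, DA = 6900 + 120 × 18.8 = 9156 ft.
Field Y: ISA temp = 7°C, deviation -12°C, DA = 4000 + 120 × (-12) = 2560 ft.
Field X is higher by 9156 − 2560 = 6596 ft.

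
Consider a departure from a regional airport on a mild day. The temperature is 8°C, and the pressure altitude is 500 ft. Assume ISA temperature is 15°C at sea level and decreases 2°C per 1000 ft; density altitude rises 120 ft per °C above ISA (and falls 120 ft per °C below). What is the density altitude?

-220 ft

ISA temperature at 500 ft = 15 − 2 × (500/1000) = 14°C.
ISA deviation = 8 − 14 = -6°C.
Density altitude = 500 + 120 × (-6) = 500 + (-720) = -220 ft.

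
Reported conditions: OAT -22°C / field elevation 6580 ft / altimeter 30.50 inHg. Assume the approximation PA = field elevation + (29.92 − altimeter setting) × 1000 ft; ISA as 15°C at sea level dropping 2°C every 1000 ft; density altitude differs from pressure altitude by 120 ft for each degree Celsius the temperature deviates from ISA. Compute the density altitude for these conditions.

Pressure altitude = 6580 + (29.92 − 30.50) × 1000 = 6580 + (-580) = 6000 ft.
ISA temperature at 6000 ft = 15 − 2 × (6000/1000) = 3°C.
ISA deviation = -22 − 3 = -25°C.
Density altitude = 6000 + 120 × (-25) = 3000 ft.

3000 ft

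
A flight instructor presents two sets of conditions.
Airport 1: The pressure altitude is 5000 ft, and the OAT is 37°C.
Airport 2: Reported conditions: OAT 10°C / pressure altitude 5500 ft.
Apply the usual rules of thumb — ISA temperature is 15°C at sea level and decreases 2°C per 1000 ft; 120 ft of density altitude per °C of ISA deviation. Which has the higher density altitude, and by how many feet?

Airport 1 by 2620 ft

Airport 1: ISA temp = 5°C, deviation +32°C, DA = 5000 + 120 × 32 = 8840 ft.
Airport 2: ISA temp = 4°C, deviation +6°C, DA = 5500 + 120 × 6 = 6220 ft.
Airport 1 is higher by 8840 − 6220 = 2620 ft.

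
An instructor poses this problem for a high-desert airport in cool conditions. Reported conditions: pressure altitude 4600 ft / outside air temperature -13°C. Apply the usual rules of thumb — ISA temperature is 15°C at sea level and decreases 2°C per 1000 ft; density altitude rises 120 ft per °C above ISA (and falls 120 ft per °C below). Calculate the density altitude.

2344 ft

ISA temperature at 4600 ft = 15 − 2 × (4600/1000) = 5.8°C.
ISA deviation = -13 − 5.8 = -18.8°C.
Density altitude = 4600 + 120 × (-18.8) = 4600 + (-2256) = 2344 ft.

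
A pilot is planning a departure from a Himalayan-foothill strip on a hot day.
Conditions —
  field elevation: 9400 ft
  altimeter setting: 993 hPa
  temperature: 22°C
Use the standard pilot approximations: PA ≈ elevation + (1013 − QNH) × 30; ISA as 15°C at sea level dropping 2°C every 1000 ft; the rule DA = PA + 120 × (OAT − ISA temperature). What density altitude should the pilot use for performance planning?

Pressure altitude = 9400 + (1013 − 993) × 30 = 9400 + (+600) = 10000 ft.
ISA temperature at 10000 ft = 15 − 2 × (10000/1000) = -5°C.
ISA deviation = 22 − (-5) = +27°C.
Density altitude = 10000 + 120 × (27) = 13240 ft.

13240 ft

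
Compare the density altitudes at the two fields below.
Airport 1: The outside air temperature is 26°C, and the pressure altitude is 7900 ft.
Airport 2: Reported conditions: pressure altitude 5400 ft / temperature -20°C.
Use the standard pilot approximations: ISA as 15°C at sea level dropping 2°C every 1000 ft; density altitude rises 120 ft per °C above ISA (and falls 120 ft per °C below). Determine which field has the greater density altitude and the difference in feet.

Airport 1 by 8620 ft

Airport 1: ISA temp = -0.8°C, deviation +26.8°C, DA = 7900 + 120 × 26.8 = 11116 ft.
Airport 2: ISA temp = 4.2°C, deviation -24.2°C, DA = 5400 + 120 × (-24.2) = 2496 ft.
Airport 1 is higher by 11116 − 2496 = 8620 ft.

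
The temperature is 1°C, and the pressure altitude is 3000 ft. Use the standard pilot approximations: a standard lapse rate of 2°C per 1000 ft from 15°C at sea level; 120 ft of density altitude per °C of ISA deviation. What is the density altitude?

2040 ft

ISA temperature at 3000 ft = 15 − 2 × (3000/1000) = 9°C.
ISA deviation = 1 − 9 = -8°C.
Density altitude = 3000 + 120 × (-8) = 3000 + (-960) = 2040 ft.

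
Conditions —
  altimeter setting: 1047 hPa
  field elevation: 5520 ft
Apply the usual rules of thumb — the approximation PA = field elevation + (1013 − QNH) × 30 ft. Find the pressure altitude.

Pressure correction = (1013 − 1047) × 30 = -1020 ft.
Pressure altitude = 5520 + (-1020) = 4500 ft.

4500 ft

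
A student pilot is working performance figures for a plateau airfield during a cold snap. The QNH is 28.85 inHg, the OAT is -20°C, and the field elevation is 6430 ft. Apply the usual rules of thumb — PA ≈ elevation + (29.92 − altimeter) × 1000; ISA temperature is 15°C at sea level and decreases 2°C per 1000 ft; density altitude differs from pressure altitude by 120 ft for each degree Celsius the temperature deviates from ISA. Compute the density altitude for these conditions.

5100 ft

Pressure altitude = 6430 + (29.92 − 28.85) × 1000 = 6430 + (+1070) = 7500 ft.
ISA temperature at 7500 ft = 15 − 2 × (7500/1000) = 0°C.
ISA deviation = -20 − 0 = -20°C.
Density altitude = 7500 + 120 × (-20) = 5100 ft.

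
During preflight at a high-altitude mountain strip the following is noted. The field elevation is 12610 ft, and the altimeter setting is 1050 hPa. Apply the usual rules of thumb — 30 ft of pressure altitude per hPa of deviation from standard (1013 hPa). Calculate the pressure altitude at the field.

Pressure correction = (1013 − 1050) × 30 = -1110 ft.
Pressure altitude = 12610 + (-1110) = 11500 ft.

11500 ft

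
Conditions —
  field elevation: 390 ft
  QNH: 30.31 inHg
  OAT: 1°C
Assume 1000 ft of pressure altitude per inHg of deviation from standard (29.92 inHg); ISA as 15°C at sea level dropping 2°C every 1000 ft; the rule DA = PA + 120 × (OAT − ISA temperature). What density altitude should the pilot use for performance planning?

-1680 ft

Pressure altitude = 390 + (29.92 − 30.31) × 1000 = 390 + (-390) = 0 ft.
ISA temperature at 0 ft = 15 − 2 × (0/1000) = 15°C.
ISA deviation = 1 − 15 = -14°C.
Density altitude = 0 + 120 × (-14) = -1680 ft.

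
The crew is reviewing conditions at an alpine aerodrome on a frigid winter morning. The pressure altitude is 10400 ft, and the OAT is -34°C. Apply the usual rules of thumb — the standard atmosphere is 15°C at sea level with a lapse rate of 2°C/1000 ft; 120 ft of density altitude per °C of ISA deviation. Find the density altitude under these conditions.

7016 ft

ISA temperature at 10400 ft = 15 − 2 × (10400/1000) = -5.8°C.
ISA deviation = -34 − (-5.8) = -28.2°C.
Density altitude = 10400 + 120 × (-28.2) = 10400 + (-3384) = 7016 ft.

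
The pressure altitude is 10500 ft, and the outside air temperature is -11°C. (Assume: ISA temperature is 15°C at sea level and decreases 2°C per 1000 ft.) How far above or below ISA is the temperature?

ISA temperature at 10500 ft = 15 − 2 × (10500/1000) = -6°C.
Deviation = OAT − ISA = -11 − (-6) = -5°C.

ISA-5°C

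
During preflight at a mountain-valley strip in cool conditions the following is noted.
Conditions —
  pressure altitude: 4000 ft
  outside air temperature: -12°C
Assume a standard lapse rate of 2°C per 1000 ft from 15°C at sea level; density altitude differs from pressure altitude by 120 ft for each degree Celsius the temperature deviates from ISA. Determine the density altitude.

1720 ft

ISA temperature at 4000 ft = 15 − 2 × (4000/1000) = 7°C.
ISA deviation = -12 − 7 = -19°C.
Density altitude = 4000 + 120 × (-19) = 4000 + (-2280) = 1720 ft.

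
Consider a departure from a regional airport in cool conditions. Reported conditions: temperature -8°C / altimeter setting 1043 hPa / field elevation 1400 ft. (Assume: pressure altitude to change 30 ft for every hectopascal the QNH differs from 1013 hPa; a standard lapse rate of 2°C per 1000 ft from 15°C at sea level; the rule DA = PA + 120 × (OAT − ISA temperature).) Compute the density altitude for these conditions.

-2140 ft

Pressure altitude = 1400 + (1013 − 1043) × 30 = 1400 + (-900) = 500 ft.
ISA temperature at 500 ft = 15 − 2 × (500/1000) = 14°C.
ISA deviation = -8 − 14 = -22°C.
Density altitude = 500 + 120 × (-22) = -2140 ft.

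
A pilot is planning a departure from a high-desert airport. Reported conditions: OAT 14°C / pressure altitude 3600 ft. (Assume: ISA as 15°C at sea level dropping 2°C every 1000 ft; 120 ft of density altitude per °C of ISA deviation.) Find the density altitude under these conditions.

4344 ft

ISA temperature at 3600 ft = 15 − 2 × (3600/1000) = 7.8°C.
ISA deviation = 14 − 7.8 = +6.2°C.
Density altitude = 3600 + 120 × (6.2) = 3600 + (+744) = 4344 ft.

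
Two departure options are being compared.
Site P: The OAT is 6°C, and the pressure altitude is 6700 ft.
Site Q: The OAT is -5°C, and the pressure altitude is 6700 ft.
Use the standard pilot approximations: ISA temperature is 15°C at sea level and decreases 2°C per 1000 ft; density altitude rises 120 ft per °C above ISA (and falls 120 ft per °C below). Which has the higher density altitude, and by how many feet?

Site P: ISA temp = 1.6°C, deviation +4.4°C, DA = 6700 + 120 × 4.4 = 7228 ft.
Site Q: ISA temp = 1.6°C, deviation -6.6°C, DA = 6700 + 120 × (-6.6) = 5908 ft.
Site P is higher by 7228 − 5908 = 1320 ft.

Site P by 1320 ft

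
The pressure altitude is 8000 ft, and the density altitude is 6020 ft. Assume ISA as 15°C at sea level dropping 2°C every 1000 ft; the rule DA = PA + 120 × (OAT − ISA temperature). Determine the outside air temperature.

Density altitude − pressure altitude = 6020 − 8000 = -1980 ft.
At 120 ft/°C that is an ISA deviation of -1980/120 = -16.5°C.
ISA temperature at 8000 ft = 15 − 2 × (8000/1000) = -1°C.
OAT = ISA + deviation = -1 + (-16.5) = -17.5°C.

-17.5°C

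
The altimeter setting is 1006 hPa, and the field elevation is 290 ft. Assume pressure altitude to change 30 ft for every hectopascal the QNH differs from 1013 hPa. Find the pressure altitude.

500 ft

Pressure correction = (1013 − 1006) × 30 = +210 ft.
Pressure altitude = 290 + (+210) = 500 ft.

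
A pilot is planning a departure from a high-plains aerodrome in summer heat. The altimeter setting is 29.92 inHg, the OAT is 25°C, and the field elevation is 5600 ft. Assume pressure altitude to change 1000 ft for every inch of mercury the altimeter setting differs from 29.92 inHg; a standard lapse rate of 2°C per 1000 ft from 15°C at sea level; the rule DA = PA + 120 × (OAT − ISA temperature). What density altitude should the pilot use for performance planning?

8144 ft

Pressure altitude = 5600 + (29.92 − 29.92) × 1000 = 5600 + (0) = 5600 ft.
ISA temperature at 5600 ft = 15 − 2 × (5600/1000) = 3.8°C.
ISA deviation = 25 − 3.8 = +21.2°C.
Density altitude = 5600 + 120 × (21.2) = 8144 ft.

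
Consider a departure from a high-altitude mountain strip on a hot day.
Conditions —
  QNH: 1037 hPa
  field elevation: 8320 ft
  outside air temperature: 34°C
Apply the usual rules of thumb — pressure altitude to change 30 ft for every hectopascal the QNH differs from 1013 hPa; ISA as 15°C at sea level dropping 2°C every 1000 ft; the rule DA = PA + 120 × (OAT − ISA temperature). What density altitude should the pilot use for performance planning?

11704 ft

Pressure altitude = 8320 + (1013 − 1037) × 30 = 8320 + (-720) = 7600 ft.
ISA temperature at 7600 ft = 15 − 2 × (7600/1000) = -0.2°C.
ISA deviation = 34 − (-0.2) = +34.2°C.
Density altitude = 7600 + 120 × (34.2) = 11704 ft.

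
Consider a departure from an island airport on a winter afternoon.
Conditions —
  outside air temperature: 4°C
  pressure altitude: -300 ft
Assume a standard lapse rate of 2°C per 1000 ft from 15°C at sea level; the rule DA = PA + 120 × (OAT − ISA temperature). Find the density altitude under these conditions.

ISA temperature at -300 ft = 15 − 2 × (-300/1000) = 15.6°C.
ISA deviation = 4 − 15.6 = -11.6°C.
Density altitude = -300 + 120 × (-11.6) = -300 + (-1392) = -1692 ft.

-1692 ft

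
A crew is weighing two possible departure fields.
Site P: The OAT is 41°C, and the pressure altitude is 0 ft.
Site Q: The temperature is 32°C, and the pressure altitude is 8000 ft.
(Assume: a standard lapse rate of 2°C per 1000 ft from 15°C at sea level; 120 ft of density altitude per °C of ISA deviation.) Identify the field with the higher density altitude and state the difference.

Site P: ISA temp = 15°C, deviation +26°C, DA = 0 + 120 × 26 = 3120 ft.
Site Q: ISA temp = -1°C, deviation +33°C, DA = 8000 + 120 × 33 = 11960 ft.
Site Q is higher by 11960 − 3120 = 8840 ft.

Site Q by 8840 ft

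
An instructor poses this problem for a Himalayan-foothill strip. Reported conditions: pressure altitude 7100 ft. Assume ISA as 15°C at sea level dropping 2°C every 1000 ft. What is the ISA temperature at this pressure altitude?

0.8°C

ISA temperature = 15 − 2 × (7100/1000) = 15 − 14.2 = 0.8°C.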